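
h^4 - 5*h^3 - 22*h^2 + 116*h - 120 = (h - 6)*(h - 2)^2*(h + 5)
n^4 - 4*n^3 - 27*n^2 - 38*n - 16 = (n - 8)*(n + 1)^2*(n + 2)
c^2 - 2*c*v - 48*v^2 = (c - 8*v)*(c + 6*v)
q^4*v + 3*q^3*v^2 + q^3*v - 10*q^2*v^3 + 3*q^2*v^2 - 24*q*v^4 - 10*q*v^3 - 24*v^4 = (q - 3*v)*(q + 2*v)*(q + 4*v)*(q*v + v)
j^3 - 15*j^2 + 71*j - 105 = (j - 7)*(j - 5)*(j - 3)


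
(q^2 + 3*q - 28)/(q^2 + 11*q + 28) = (q - 4)/(q + 4)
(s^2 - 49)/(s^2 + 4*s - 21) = (s - 7)/(s - 3)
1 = 1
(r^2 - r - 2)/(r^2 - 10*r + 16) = (r + 1)/(r - 8)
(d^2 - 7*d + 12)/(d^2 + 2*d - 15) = (d - 4)/(d + 5)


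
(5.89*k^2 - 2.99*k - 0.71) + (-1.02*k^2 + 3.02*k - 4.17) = 4.87*k^2 + 0.0299999999999998*k - 4.88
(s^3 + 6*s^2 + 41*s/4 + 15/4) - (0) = s^3 + 6*s^2 + 41*s/4 + 15/4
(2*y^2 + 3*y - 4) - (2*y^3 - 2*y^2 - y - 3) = -2*y^3 + 4*y^2 + 4*y - 1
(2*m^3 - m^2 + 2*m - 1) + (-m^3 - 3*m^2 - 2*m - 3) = m^3 - 4*m^2 - 4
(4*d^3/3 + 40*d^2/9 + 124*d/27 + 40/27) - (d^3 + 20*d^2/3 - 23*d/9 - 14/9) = d^3/3 - 20*d^2/9 + 193*d/27 + 82/27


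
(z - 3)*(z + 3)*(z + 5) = z^3 + 5*z^2 - 9*z - 45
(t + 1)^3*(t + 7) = t^4 + 10*t^3 + 24*t^2 + 22*t + 7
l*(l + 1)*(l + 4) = l^3 + 5*l^2 + 4*l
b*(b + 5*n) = b^2 + 5*b*n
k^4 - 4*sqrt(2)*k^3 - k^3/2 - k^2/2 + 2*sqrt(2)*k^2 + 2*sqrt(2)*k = k*(k - 1)*(k + 1/2)*(k - 4*sqrt(2))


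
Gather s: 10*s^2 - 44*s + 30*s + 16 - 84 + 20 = 10*s^2 - 14*s - 48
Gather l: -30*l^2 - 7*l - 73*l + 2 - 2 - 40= -30*l^2 - 80*l - 40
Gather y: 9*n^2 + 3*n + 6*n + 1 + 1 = 9*n^2 + 9*n + 2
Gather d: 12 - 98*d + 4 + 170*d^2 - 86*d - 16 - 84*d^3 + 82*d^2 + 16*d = -84*d^3 + 252*d^2 - 168*d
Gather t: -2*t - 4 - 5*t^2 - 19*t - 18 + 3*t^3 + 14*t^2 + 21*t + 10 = 3*t^3 + 9*t^2 - 12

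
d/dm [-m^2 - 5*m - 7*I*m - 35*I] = -2*m - 5 - 7*I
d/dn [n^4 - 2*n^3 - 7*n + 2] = 4*n^3 - 6*n^2 - 7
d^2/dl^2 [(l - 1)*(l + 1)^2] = 6*l + 2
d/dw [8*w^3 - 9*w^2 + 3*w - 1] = 24*w^2 - 18*w + 3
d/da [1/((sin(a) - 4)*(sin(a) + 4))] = -sin(2*a)/((sin(a) - 4)^2*(sin(a) + 4)^2)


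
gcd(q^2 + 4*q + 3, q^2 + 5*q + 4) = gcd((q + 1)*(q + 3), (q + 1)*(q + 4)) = q + 1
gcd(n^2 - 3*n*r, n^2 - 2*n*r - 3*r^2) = -n + 3*r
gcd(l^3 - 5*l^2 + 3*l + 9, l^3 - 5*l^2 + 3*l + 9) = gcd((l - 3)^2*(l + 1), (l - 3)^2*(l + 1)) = l^3 - 5*l^2 + 3*l + 9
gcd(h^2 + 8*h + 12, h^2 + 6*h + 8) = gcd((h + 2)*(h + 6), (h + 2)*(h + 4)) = h + 2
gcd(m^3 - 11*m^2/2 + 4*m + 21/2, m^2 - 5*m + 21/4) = m - 7/2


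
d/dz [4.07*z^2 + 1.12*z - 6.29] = 8.14*z + 1.12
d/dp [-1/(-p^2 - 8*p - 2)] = 2*(-p - 4)/(p^2 + 8*p + 2)^2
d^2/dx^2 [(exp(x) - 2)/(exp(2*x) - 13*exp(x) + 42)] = (exp(4*x) + 5*exp(3*x) - 174*exp(2*x) + 544*exp(x) + 672)*exp(x)/(exp(6*x) - 39*exp(5*x) + 633*exp(4*x) - 5473*exp(3*x) + 26586*exp(2*x) - 68796*exp(x) + 74088)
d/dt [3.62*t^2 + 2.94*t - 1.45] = 7.24*t + 2.94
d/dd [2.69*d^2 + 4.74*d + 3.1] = 5.38*d + 4.74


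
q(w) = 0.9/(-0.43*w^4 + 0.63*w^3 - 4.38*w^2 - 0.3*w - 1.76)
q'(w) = 0.9*(1.72*w^3 - 1.89*w^2 + 8.76*w + 0.3)/(-0.43*w^4 + 0.63*w^3 - 4.38*w^2 - 0.3*w - 1.76)^2 = (1.548*w^3 - 1.701*w^2 + 7.884*w + 0.27)/(0.43*w^4 - 0.63*w^3 + 4.38*w^2 + 0.3*w + 1.76)^2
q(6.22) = -0.00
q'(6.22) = 0.00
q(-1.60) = -0.05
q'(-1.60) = -0.07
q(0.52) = -0.30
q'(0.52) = 0.45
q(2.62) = -0.02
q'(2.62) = 0.02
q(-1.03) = -0.12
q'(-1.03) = -0.21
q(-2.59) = -0.01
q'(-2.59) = -0.02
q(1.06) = -0.13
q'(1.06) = 0.19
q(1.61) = -0.06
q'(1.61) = 0.08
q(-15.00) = -0.00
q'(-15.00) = -0.00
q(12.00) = -0.00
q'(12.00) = 0.00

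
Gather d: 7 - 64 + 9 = -48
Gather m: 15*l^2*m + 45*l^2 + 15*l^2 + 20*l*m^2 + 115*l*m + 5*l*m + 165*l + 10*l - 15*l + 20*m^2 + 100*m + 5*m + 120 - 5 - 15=60*l^2 + 160*l + m^2*(20*l + 20) + m*(15*l^2 + 120*l + 105) + 100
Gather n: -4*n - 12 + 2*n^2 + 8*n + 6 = 2*n^2 + 4*n - 6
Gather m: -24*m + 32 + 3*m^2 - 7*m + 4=3*m^2 - 31*m + 36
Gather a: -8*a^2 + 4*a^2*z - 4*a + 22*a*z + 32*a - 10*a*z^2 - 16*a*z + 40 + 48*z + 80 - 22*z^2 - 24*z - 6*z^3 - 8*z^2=a^2*(4*z - 8) + a*(-10*z^2 + 6*z + 28) - 6*z^3 - 30*z^2 + 24*z + 120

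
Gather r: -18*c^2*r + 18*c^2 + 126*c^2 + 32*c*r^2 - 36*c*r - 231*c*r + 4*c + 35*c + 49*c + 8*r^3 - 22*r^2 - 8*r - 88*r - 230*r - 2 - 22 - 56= 144*c^2 + 88*c + 8*r^3 + r^2*(32*c - 22) + r*(-18*c^2 - 267*c - 326) - 80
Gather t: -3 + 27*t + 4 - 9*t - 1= 18*t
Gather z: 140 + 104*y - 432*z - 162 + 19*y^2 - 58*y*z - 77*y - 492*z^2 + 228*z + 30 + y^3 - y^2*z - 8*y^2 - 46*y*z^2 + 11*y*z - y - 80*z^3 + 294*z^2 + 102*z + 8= y^3 + 11*y^2 + 26*y - 80*z^3 + z^2*(-46*y - 198) + z*(-y^2 - 47*y - 102) + 16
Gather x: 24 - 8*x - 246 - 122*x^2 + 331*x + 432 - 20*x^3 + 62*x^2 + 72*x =-20*x^3 - 60*x^2 + 395*x + 210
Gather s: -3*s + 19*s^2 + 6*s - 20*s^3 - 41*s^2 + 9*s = -20*s^3 - 22*s^2 + 12*s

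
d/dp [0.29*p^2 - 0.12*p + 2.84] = 0.58*p - 0.12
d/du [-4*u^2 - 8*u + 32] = -8*u - 8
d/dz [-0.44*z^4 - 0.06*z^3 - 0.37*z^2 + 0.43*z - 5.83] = -1.76*z^3 - 0.18*z^2 - 0.74*z + 0.43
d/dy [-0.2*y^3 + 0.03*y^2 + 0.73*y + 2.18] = -0.6*y^2 + 0.06*y + 0.73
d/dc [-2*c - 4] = -2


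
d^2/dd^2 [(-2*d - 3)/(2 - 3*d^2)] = 18*(2*d^3 + 9*d^2 + 4*d + 2)/(27*d^6 - 54*d^4 + 36*d^2 - 8)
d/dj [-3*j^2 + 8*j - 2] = 8 - 6*j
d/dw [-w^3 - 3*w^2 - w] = -3*w^2 - 6*w - 1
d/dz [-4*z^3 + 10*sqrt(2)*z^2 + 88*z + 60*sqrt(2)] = -12*z^2 + 20*sqrt(2)*z + 88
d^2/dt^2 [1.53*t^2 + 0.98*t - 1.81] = 3.06000000000000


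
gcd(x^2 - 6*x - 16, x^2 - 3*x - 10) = x + 2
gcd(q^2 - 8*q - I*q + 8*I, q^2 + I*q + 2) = q - I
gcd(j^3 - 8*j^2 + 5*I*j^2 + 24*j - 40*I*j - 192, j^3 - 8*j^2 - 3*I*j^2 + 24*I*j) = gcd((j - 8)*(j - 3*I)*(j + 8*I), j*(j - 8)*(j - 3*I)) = j^2 + j*(-8 - 3*I) + 24*I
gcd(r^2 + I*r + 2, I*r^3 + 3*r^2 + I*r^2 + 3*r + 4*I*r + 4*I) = 1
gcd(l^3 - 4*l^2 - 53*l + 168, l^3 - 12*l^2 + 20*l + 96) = l - 8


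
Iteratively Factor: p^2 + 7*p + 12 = (p + 4)*(p + 3)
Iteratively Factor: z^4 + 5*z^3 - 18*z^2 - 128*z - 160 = (z + 2)*(z^3 + 3*z^2 - 24*z - 80) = (z + 2)*(z + 4)*(z^2 - z - 20) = (z + 2)*(z + 4)^2*(z - 5)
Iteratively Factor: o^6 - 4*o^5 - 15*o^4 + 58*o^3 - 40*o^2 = (o - 5)*(o^5 + o^4 - 10*o^3 + 8*o^2) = (o - 5)*(o - 1)*(o^4 + 2*o^3 - 8*o^2) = (o - 5)*(o - 1)*(o + 4)*(o^3 - 2*o^2) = (o - 5)*(o - 2)*(o - 1)*(o + 4)*(o^2) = o*(o - 5)*(o - 2)*(o - 1)*(o + 4)*(o)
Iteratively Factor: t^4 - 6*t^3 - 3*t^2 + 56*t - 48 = (t + 3)*(t^3 - 9*t^2 + 24*t - 16) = (t - 4)*(t + 3)*(t^2 - 5*t + 4) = (t - 4)^2*(t + 3)*(t - 1)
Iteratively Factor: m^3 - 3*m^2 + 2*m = (m - 1)*(m^2 - 2*m) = m*(m - 1)*(m - 2)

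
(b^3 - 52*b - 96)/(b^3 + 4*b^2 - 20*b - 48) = (b - 8)/(b - 4)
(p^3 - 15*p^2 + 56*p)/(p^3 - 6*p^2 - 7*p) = (p - 8)/(p + 1)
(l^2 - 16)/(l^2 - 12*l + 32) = (l + 4)/(l - 8)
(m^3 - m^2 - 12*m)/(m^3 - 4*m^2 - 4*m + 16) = m*(m + 3)/(m^2 - 4)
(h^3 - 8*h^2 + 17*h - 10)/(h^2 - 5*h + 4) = (h^2 - 7*h + 10)/(h - 4)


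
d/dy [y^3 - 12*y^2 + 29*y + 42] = 3*y^2 - 24*y + 29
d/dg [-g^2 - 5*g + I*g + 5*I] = -2*g - 5 + I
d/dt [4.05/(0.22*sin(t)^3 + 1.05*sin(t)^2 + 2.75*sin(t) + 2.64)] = (-8.505*sin(t) + 1.3365*cos(2*t) - 12.474)*cos(t)/(0.22*sin(t)^3 + 1.05*sin(t)^2 + 2.75*sin(t) + 2.64)^2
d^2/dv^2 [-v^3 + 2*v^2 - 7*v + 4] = 4 - 6*v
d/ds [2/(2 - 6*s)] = 3/(3*s - 1)^2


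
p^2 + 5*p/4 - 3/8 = (p - 1/4)*(p + 3/2)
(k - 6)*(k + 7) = k^2 + k - 42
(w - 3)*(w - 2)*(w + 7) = w^3 + 2*w^2 - 29*w + 42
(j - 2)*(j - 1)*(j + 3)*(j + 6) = j^4 + 6*j^3 - 7*j^2 - 36*j + 36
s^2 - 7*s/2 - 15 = (s - 6)*(s + 5/2)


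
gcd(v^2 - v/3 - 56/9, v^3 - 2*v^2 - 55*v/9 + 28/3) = v + 7/3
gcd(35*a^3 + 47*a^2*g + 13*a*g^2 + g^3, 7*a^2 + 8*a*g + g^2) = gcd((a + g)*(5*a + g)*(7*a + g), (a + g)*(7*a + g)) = 7*a^2 + 8*a*g + g^2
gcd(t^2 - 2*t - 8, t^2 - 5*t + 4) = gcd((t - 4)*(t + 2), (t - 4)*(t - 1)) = t - 4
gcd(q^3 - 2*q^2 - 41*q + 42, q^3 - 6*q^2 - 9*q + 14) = q^2 - 8*q + 7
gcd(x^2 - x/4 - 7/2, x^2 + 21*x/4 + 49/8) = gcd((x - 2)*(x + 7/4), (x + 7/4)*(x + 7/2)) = x + 7/4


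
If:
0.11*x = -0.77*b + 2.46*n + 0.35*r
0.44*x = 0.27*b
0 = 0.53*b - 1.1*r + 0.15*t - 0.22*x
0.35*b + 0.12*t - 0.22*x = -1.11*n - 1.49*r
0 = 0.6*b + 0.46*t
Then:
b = 0.00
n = 0.00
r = 0.00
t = 0.00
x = 0.00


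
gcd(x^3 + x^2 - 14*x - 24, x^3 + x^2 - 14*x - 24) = x^3 + x^2 - 14*x - 24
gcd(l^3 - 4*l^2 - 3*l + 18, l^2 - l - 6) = l^2 - l - 6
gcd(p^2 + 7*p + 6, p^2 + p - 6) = 1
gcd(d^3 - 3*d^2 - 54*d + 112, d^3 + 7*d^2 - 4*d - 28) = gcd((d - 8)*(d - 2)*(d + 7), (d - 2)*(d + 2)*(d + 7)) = d^2 + 5*d - 14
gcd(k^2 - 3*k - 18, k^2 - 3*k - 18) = k^2 - 3*k - 18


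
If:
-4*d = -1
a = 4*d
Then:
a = 1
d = 1/4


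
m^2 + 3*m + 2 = (m + 1)*(m + 2)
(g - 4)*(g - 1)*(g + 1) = g^3 - 4*g^2 - g + 4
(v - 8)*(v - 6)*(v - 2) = v^3 - 16*v^2 + 76*v - 96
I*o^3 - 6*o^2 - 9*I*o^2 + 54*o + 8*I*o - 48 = (o - 8)*(o + 6*I)*(I*o - I)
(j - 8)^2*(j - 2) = j^3 - 18*j^2 + 96*j - 128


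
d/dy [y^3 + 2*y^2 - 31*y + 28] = 3*y^2 + 4*y - 31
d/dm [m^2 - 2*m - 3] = 2*m - 2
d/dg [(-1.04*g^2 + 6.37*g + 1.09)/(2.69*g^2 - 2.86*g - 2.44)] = (-14.1609*g^2 - 0.789000000000001*g - 12.4254)/(7.2361*g^4 - 15.3868*g^3 - 4.9476*g^2 + 13.9568*g + 5.9536)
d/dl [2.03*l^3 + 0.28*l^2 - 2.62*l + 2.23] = 6.09*l^2 + 0.56*l - 2.62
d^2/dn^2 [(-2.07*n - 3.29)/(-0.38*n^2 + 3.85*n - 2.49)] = ((13.4386 - 4.7196*n)*(0.38*n^2 - 3.85*n + 2.49) + (0.76*n - 3.85)*(1.52*n - 7.7)*(2.07*n + 3.29))/(0.38*n^2 - 3.85*n + 2.49)^3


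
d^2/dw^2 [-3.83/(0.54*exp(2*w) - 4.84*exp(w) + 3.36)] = (-3.83*(1.08*exp(w) - 4.84)*(2.16*exp(w) - 9.68)*exp(w) + (8.2728*exp(w) - 18.5372)*(0.54*exp(2*w) - 4.84*exp(w) + 3.36))*exp(w)/(0.54*exp(2*w) - 4.84*exp(w) + 3.36)^3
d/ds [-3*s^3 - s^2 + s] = -9*s^2 - 2*s + 1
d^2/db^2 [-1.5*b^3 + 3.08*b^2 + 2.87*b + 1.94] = 6.16 - 9.0*b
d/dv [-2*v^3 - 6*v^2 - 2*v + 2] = -6*v^2 - 12*v - 2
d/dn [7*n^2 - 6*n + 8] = 14*n - 6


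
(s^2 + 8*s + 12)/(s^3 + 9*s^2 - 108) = (s + 2)/(s^2 + 3*s - 18)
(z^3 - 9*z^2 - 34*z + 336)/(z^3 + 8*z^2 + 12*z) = (z^2 - 15*z + 56)/(z*(z + 2))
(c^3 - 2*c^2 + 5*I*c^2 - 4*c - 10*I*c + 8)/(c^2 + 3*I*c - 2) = (c^2 + c*(-2 + 4*I) - 8*I)/(c + 2*I)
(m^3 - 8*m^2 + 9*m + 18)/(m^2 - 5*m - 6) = m - 3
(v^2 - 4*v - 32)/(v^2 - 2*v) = (v^2 - 4*v - 32)/(v*(v - 2))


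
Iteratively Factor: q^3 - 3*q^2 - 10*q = (q + 2)*(q^2 - 5*q) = (q - 5)*(q + 2)*(q)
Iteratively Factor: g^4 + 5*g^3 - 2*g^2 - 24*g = (g + 4)*(g^3 + g^2 - 6*g) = (g + 3)*(g + 4)*(g^2 - 2*g) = (g - 2)*(g + 3)*(g + 4)*(g)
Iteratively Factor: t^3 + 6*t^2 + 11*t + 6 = (t + 2)*(t^2 + 4*t + 3) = (t + 2)*(t + 3)*(t + 1)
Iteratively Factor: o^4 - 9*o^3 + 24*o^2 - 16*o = (o)*(o^3 - 9*o^2 + 24*o - 16) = o*(o - 4)*(o^2 - 5*o + 4) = o*(o - 4)^2*(o - 1)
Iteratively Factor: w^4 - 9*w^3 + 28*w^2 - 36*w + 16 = (w - 2)*(w^3 - 7*w^2 + 14*w - 8) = (w - 2)^2*(w^2 - 5*w + 4) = (w - 2)^2*(w - 1)*(w - 4)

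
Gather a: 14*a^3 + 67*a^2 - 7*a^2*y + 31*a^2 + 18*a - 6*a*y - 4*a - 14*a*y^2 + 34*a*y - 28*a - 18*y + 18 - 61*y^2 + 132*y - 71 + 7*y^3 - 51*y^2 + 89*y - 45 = 14*a^3 + a^2*(98 - 7*y) + a*(-14*y^2 + 28*y - 14) + 7*y^3 - 112*y^2 + 203*y - 98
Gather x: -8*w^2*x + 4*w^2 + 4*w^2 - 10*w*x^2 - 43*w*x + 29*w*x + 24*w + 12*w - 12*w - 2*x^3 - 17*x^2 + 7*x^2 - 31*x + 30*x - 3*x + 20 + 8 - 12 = 8*w^2 + 24*w - 2*x^3 + x^2*(-10*w - 10) + x*(-8*w^2 - 14*w - 4) + 16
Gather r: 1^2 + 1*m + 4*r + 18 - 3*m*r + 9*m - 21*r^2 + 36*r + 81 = 10*m - 21*r^2 + r*(40 - 3*m) + 100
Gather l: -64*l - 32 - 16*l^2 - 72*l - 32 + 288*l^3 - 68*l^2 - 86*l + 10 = 288*l^3 - 84*l^2 - 222*l - 54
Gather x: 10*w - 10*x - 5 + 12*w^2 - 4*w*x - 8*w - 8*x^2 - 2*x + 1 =12*w^2 + 2*w - 8*x^2 + x*(-4*w - 12) - 4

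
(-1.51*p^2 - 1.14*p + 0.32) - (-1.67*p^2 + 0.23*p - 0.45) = 0.16*p^2 - 1.37*p + 0.77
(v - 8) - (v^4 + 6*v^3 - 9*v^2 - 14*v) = -v^4 - 6*v^3 + 9*v^2 + 15*v - 8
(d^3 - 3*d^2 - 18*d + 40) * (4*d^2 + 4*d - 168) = 4*d^5 - 8*d^4 - 252*d^3 + 592*d^2 + 3184*d - 6720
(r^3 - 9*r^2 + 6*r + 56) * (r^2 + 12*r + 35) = r^5 + 3*r^4 - 67*r^3 - 187*r^2 + 882*r + 1960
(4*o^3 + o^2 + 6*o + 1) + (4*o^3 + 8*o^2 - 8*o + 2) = 8*o^3 + 9*o^2 - 2*o + 3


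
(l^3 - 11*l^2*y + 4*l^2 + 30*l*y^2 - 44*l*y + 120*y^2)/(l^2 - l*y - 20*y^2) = (l^2 - 6*l*y + 4*l - 24*y)/(l + 4*y)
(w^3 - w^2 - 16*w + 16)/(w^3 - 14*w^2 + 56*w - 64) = (w^2 + 3*w - 4)/(w^2 - 10*w + 16)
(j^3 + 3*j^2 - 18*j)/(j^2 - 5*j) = (j^2 + 3*j - 18)/(j - 5)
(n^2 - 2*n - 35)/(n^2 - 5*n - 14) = (n + 5)/(n + 2)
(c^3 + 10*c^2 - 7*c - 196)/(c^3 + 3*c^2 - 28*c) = (c + 7)/c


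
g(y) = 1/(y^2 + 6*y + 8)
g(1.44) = 0.05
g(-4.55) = 0.71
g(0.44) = 0.09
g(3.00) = 0.03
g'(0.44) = -0.06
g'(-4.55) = 1.58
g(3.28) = 0.03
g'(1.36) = -0.03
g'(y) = (-2*y - 6)/(y^2 + 6*y + 8)^2 = 2*(-y - 3)/(y^2 + 6*y + 8)^2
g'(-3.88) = 34.58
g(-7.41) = 0.05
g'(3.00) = -0.01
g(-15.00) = 0.01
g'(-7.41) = 0.03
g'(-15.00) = 0.00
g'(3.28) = -0.01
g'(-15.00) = 0.00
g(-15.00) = 0.01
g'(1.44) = -0.03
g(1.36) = 0.06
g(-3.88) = -4.43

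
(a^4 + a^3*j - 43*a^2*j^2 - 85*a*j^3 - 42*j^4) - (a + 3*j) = a^4 + a^3*j - 43*a^2*j^2 - 85*a*j^3 - a - 42*j^4 - 3*j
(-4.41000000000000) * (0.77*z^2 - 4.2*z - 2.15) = -3.3957*z^2 + 18.522*z + 9.4815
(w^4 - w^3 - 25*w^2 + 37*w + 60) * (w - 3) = w^5 - 4*w^4 - 22*w^3 + 112*w^2 - 51*w - 180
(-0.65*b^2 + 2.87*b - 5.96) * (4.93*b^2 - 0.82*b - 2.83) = -3.2045*b^4 + 14.6821*b^3 - 29.8967*b^2 - 3.2349*b + 16.8668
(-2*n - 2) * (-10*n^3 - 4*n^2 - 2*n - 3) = 20*n^4 + 28*n^3 + 12*n^2 + 10*n + 6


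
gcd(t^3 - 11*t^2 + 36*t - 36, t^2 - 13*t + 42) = t - 6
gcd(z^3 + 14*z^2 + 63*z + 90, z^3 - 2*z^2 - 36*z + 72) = z + 6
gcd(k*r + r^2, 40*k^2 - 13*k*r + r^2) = 1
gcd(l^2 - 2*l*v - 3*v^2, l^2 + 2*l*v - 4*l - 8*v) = 1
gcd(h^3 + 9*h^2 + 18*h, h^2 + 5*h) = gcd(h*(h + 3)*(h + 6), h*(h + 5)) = h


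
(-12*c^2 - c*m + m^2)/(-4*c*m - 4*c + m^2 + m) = (3*c + m)/(m + 1)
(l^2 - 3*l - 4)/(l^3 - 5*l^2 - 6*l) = (l - 4)/(l*(l - 6))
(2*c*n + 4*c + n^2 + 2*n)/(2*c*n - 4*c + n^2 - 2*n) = (n + 2)/(n - 2)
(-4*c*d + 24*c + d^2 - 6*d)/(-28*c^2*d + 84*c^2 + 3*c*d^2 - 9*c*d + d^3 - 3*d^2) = (d - 6)/(7*c*d - 21*c + d^2 - 3*d)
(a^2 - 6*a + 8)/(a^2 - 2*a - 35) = (-a^2 + 6*a - 8)/(-a^2 + 2*a + 35)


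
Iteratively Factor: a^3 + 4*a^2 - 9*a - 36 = (a + 3)*(a^2 + a - 12) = (a + 3)*(a + 4)*(a - 3)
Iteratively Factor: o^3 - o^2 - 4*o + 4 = (o - 1)*(o^2 - 4) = (o - 1)*(o + 2)*(o - 2)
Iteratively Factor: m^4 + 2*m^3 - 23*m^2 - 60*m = (m)*(m^3 + 2*m^2 - 23*m - 60) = m*(m - 5)*(m^2 + 7*m + 12) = m*(m - 5)*(m + 4)*(m + 3)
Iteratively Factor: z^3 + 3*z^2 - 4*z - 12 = (z + 3)*(z^2 - 4) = (z + 2)*(z + 3)*(z - 2)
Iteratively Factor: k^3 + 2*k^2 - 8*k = (k)*(k^2 + 2*k - 8) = k*(k - 2)*(k + 4)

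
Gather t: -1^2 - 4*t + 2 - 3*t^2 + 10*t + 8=-3*t^2 + 6*t + 9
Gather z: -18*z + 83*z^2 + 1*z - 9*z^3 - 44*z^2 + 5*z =-9*z^3 + 39*z^2 - 12*z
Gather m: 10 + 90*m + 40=90*m + 50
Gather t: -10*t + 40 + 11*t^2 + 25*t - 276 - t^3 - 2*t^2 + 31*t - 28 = -t^3 + 9*t^2 + 46*t - 264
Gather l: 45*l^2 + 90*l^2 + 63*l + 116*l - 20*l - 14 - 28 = 135*l^2 + 159*l - 42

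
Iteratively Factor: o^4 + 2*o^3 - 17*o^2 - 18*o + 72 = (o + 3)*(o^3 - o^2 - 14*o + 24) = (o - 3)*(o + 3)*(o^2 + 2*o - 8) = (o - 3)*(o + 3)*(o + 4)*(o - 2)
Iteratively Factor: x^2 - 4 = (x + 2)*(x - 2)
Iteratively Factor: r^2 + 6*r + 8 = (r + 4)*(r + 2)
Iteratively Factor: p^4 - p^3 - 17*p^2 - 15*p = (p + 1)*(p^3 - 2*p^2 - 15*p) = p*(p + 1)*(p^2 - 2*p - 15) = p*(p - 5)*(p + 1)*(p + 3)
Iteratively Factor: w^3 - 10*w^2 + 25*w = (w)*(w^2 - 10*w + 25) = w*(w - 5)*(w - 5)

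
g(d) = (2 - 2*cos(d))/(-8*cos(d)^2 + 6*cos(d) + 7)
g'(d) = (2 - 2*cos(d))*(-16*sin(d)*cos(d) + 6*sin(d))/(-8*cos(d)^2 + 6*cos(d) + 7)^2 + 2*sin(d)/(-8*cos(d)^2 + 6*cos(d) + 7) = 2*(8*cos(d)^2 - 16*cos(d) + 13)*sin(d)/(8*sin(d)^2 + 6*cos(d) - 1)^2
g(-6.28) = 0.00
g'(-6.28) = 0.00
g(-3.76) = -1.13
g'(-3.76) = 3.55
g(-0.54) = 0.05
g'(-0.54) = -0.14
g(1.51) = 0.26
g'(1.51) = 0.45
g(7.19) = 0.10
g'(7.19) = 0.17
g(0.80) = 0.08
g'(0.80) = 0.15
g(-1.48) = 0.24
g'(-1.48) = -0.41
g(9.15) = -0.63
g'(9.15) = 0.51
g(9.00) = -0.75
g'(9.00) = 1.08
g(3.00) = -0.59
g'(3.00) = 0.23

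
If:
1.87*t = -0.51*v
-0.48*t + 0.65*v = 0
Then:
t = 0.00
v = 0.00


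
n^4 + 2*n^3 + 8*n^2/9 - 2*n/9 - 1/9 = (n - 1/3)*(n + 1/3)*(n + 1)^2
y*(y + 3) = y^2 + 3*y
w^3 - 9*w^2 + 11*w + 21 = (w - 7)*(w - 3)*(w + 1)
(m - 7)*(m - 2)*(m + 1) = m^3 - 8*m^2 + 5*m + 14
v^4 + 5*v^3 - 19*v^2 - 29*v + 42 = (v - 3)*(v - 1)*(v + 2)*(v + 7)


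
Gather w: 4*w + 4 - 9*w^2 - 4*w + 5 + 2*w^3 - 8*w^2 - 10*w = 2*w^3 - 17*w^2 - 10*w + 9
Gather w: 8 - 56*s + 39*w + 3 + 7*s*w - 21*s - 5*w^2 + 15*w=-77*s - 5*w^2 + w*(7*s + 54) + 11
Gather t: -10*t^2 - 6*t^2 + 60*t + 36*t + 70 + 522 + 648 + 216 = -16*t^2 + 96*t + 1456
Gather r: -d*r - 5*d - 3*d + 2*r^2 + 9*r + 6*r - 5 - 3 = -8*d + 2*r^2 + r*(15 - d) - 8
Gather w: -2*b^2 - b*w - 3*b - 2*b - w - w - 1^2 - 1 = -2*b^2 - 5*b + w*(-b - 2) - 2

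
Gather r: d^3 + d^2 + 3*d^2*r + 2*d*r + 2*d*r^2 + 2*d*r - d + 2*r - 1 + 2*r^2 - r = d^3 + d^2 - d + r^2*(2*d + 2) + r*(3*d^2 + 4*d + 1) - 1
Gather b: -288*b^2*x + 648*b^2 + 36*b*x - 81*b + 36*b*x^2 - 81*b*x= b^2*(648 - 288*x) + b*(36*x^2 - 45*x - 81)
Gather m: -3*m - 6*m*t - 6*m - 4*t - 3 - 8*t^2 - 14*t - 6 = m*(-6*t - 9) - 8*t^2 - 18*t - 9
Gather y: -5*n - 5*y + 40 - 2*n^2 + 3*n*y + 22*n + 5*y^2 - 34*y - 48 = -2*n^2 + 17*n + 5*y^2 + y*(3*n - 39) - 8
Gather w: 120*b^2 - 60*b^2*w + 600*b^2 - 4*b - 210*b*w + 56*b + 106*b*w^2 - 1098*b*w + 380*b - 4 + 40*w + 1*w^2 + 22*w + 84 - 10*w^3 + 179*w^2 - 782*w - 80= 720*b^2 + 432*b - 10*w^3 + w^2*(106*b + 180) + w*(-60*b^2 - 1308*b - 720)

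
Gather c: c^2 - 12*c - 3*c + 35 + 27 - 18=c^2 - 15*c + 44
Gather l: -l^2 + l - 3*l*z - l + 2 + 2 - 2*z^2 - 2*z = -l^2 - 3*l*z - 2*z^2 - 2*z + 4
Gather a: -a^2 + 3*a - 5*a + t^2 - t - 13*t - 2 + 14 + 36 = -a^2 - 2*a + t^2 - 14*t + 48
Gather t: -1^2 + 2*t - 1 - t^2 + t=-t^2 + 3*t - 2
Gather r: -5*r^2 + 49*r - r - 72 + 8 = -5*r^2 + 48*r - 64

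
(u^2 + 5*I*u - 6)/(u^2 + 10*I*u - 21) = (u + 2*I)/(u + 7*I)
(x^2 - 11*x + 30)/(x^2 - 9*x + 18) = (x - 5)/(x - 3)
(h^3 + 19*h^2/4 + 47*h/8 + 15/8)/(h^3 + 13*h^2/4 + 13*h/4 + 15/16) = 2*(h + 3)/(2*h + 3)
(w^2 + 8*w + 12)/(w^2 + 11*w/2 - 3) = 2*(w + 2)/(2*w - 1)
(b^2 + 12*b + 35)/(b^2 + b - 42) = (b + 5)/(b - 6)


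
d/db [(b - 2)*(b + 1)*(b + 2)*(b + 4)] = 4*b^3 + 15*b^2 - 20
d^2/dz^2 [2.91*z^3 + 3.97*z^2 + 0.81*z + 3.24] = 17.46*z + 7.94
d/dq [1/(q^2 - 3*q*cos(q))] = (-3*q*sin(q) - 2*q + 3*cos(q))/(q^2*(q - 3*cos(q))^2)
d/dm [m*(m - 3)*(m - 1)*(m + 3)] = 4*m^3 - 3*m^2 - 18*m + 9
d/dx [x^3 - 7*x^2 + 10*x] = 3*x^2 - 14*x + 10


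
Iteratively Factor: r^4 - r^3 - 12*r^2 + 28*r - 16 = (r - 2)*(r^3 + r^2 - 10*r + 8) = (r - 2)*(r + 4)*(r^2 - 3*r + 2) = (r - 2)*(r - 1)*(r + 4)*(r - 2)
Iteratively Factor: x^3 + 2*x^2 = (x)*(x^2 + 2*x) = x^2*(x + 2)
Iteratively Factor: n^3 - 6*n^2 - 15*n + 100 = (n - 5)*(n^2 - n - 20) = (n - 5)*(n + 4)*(n - 5)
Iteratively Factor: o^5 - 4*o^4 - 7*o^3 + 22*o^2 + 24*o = (o)*(o^4 - 4*o^3 - 7*o^2 + 22*o + 24) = o*(o - 4)*(o^3 - 7*o - 6) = o*(o - 4)*(o - 3)*(o^2 + 3*o + 2) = o*(o - 4)*(o - 3)*(o + 1)*(o + 2)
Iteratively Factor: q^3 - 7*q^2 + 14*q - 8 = (q - 2)*(q^2 - 5*q + 4) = (q - 2)*(q - 1)*(q - 4)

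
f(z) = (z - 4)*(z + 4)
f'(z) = 2*z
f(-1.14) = -14.70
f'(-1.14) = -2.28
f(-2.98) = -7.12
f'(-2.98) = -5.96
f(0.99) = -15.02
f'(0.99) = 1.98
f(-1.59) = -13.47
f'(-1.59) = -3.18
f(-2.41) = -10.19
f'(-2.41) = -4.82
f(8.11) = 49.77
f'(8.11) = 16.22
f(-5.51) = 14.36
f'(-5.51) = -11.02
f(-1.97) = -12.12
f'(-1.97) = -3.94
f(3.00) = -7.00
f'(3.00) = 6.00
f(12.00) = 128.00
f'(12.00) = 24.00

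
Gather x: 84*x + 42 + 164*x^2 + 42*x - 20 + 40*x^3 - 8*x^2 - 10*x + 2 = 40*x^3 + 156*x^2 + 116*x + 24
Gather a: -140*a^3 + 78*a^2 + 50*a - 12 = -140*a^3 + 78*a^2 + 50*a - 12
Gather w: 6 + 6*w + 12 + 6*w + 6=12*w + 24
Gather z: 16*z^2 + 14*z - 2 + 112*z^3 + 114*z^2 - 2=112*z^3 + 130*z^2 + 14*z - 4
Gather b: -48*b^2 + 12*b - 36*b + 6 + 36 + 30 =-48*b^2 - 24*b + 72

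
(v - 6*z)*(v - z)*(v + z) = v^3 - 6*v^2*z - v*z^2 + 6*z^3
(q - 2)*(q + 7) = q^2 + 5*q - 14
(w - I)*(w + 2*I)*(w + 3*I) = w^3 + 4*I*w^2 - w + 6*I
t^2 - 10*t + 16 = (t - 8)*(t - 2)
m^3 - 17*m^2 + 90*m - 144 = (m - 8)*(m - 6)*(m - 3)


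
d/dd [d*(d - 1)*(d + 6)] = 3*d^2 + 10*d - 6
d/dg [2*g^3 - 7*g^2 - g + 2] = 6*g^2 - 14*g - 1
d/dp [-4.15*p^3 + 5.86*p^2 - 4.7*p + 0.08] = -12.45*p^2 + 11.72*p - 4.7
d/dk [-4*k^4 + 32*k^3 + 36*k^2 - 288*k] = -16*k^3 + 96*k^2 + 72*k - 288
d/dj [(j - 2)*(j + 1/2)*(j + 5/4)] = 3*j^2 - j/2 - 23/8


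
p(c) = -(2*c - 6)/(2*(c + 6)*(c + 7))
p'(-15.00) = 0.05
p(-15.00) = 0.25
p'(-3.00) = -0.38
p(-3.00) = 0.50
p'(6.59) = -0.00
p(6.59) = -0.02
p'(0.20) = -0.04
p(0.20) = 0.06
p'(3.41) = -0.01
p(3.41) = -0.00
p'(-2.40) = -0.22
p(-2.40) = 0.33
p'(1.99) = -0.02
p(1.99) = 0.01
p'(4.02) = -0.01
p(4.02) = -0.01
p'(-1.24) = -0.10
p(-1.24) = 0.15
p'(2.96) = -0.01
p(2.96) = 0.00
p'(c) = -1/((c + 6)*(c + 7)) + (2*c - 6)/(2*(c + 6)*(c + 7)^2) + (2*c - 6)/(2*(c + 6)^2*(c + 7))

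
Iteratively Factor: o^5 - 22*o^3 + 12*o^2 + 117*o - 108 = (o - 3)*(o^4 + 3*o^3 - 13*o^2 - 27*o + 36) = (o - 3)*(o - 1)*(o^3 + 4*o^2 - 9*o - 36) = (o - 3)*(o - 1)*(o + 3)*(o^2 + o - 12) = (o - 3)*(o - 1)*(o + 3)*(o + 4)*(o - 3)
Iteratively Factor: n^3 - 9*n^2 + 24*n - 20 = (n - 2)*(n^2 - 7*n + 10) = (n - 5)*(n - 2)*(n - 2)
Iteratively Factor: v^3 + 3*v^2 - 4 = (v + 2)*(v^2 + v - 2) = (v + 2)^2*(v - 1)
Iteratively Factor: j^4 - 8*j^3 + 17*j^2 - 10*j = (j - 5)*(j^3 - 3*j^2 + 2*j) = (j - 5)*(j - 2)*(j^2 - j) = (j - 5)*(j - 2)*(j - 1)*(j)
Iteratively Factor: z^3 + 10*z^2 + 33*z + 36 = (z + 4)*(z^2 + 6*z + 9) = (z + 3)*(z + 4)*(z + 3)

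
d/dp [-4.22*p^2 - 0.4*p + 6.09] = -8.44*p - 0.4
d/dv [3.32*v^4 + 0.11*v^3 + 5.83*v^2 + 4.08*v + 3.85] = 13.28*v^3 + 0.33*v^2 + 11.66*v + 4.08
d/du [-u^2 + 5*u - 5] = 5 - 2*u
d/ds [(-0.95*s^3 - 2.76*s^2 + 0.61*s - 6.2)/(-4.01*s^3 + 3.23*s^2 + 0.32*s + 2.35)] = (-1.77635683940025e-15*s^5 - 14.1361*s^4 + 4.2842*s^3 - 84.137*s^2 + 27.08*s + 3.4175)/(16.0801*s^6 - 25.9046*s^5 + 7.8665*s^4 - 16.7798*s^3 + 15.2834*s^2 + 1.504*s + 5.5225)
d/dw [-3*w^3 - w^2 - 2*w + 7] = -9*w^2 - 2*w - 2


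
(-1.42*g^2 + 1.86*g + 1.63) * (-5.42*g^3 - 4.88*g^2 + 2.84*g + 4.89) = 7.6964*g^5 - 3.1516*g^4 - 21.9442*g^3 - 9.6158*g^2 + 13.7246*g + 7.9707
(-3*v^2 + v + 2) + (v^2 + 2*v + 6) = -2*v^2 + 3*v + 8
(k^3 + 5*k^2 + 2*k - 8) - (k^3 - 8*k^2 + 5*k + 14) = 13*k^2 - 3*k - 22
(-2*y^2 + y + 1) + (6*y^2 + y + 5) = 4*y^2 + 2*y + 6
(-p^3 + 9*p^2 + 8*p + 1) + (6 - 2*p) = -p^3 + 9*p^2 + 6*p + 7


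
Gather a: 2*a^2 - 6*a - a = 2*a^2 - 7*a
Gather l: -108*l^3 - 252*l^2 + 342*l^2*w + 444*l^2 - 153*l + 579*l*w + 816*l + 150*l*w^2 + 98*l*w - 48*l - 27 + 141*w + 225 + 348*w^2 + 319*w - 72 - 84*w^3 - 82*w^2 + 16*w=-108*l^3 + l^2*(342*w + 192) + l*(150*w^2 + 677*w + 615) - 84*w^3 + 266*w^2 + 476*w + 126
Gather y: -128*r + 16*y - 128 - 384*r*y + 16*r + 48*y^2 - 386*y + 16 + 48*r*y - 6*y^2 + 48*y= -112*r + 42*y^2 + y*(-336*r - 322) - 112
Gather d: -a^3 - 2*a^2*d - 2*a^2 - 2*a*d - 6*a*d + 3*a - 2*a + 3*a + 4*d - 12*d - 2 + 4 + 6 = -a^3 - 2*a^2 + 4*a + d*(-2*a^2 - 8*a - 8) + 8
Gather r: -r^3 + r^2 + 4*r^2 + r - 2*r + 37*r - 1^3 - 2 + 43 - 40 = -r^3 + 5*r^2 + 36*r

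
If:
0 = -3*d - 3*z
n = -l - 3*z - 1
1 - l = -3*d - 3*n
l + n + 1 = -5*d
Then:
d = 0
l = -1/2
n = -1/2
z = 0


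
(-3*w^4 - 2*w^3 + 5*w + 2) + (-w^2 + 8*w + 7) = -3*w^4 - 2*w^3 - w^2 + 13*w + 9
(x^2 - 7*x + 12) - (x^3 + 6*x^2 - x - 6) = -x^3 - 5*x^2 - 6*x + 18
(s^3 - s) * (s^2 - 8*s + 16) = s^5 - 8*s^4 + 15*s^3 + 8*s^2 - 16*s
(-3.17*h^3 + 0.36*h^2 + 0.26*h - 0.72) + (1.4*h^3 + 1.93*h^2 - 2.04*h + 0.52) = -1.77*h^3 + 2.29*h^2 - 1.78*h - 0.2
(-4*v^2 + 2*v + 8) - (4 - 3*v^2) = -v^2 + 2*v + 4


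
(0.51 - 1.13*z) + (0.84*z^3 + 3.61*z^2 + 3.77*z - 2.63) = 0.84*z^3 + 3.61*z^2 + 2.64*z - 2.12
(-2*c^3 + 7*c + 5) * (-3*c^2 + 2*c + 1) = 6*c^5 - 4*c^4 - 23*c^3 - c^2 + 17*c + 5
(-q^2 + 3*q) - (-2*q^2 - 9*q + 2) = q^2 + 12*q - 2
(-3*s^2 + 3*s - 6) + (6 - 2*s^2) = -5*s^2 + 3*s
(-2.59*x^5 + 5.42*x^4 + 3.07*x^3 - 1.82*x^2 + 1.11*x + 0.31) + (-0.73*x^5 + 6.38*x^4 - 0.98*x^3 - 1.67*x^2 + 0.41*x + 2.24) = -3.32*x^5 + 11.8*x^4 + 2.09*x^3 - 3.49*x^2 + 1.52*x + 2.55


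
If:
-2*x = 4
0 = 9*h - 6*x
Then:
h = -4/3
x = -2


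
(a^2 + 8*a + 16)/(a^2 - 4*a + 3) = (a^2 + 8*a + 16)/(a^2 - 4*a + 3)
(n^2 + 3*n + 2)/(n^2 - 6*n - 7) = (n + 2)/(n - 7)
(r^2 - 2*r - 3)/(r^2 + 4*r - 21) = (r + 1)/(r + 7)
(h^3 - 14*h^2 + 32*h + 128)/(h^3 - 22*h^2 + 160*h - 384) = (h + 2)/(h - 6)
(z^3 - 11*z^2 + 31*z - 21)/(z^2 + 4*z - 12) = (z^3 - 11*z^2 + 31*z - 21)/(z^2 + 4*z - 12)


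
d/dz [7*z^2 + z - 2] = 14*z + 1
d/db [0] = 0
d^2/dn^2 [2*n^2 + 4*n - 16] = 4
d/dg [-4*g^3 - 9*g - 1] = -12*g^2 - 9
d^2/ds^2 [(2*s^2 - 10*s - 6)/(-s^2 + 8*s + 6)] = 12*(-s^3 - 3*s^2 + 6*s - 22)/(s^6 - 24*s^5 + 174*s^4 - 224*s^3 - 1044*s^2 - 864*s - 216)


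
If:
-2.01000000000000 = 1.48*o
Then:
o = -1.36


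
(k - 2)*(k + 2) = k^2 - 4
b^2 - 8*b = b*(b - 8)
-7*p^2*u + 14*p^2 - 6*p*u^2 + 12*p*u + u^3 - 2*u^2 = (-7*p + u)*(p + u)*(u - 2)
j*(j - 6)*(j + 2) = j^3 - 4*j^2 - 12*j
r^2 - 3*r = r*(r - 3)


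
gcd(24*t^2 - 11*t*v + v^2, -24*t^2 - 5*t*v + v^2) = 8*t - v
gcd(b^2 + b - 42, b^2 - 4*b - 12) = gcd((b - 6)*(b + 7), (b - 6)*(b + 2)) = b - 6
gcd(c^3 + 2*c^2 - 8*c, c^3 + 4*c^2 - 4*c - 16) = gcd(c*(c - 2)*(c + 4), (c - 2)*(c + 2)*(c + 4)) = c^2 + 2*c - 8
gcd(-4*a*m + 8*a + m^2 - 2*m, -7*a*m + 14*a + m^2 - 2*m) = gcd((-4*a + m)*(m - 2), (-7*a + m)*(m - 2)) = m - 2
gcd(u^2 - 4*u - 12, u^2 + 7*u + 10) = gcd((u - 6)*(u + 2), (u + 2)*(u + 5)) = u + 2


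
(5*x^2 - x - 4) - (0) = 5*x^2 - x - 4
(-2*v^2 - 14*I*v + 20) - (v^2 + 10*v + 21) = -3*v^2 - 10*v - 14*I*v - 1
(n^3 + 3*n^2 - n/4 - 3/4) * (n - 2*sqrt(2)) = n^4 - 2*sqrt(2)*n^3 + 3*n^3 - 6*sqrt(2)*n^2 - n^2/4 - 3*n/4 + sqrt(2)*n/2 + 3*sqrt(2)/2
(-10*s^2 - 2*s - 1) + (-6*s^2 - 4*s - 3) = -16*s^2 - 6*s - 4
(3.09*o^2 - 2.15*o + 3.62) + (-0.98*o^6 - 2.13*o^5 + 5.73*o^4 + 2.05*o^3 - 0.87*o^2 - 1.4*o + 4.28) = -0.98*o^6 - 2.13*o^5 + 5.73*o^4 + 2.05*o^3 + 2.22*o^2 - 3.55*o + 7.9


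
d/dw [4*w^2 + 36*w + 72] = 8*w + 36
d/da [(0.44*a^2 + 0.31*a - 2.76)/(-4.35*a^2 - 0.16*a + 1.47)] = (1.2781*a^2 - 22.7184*a + 0.0141)/(18.9225*a^4 + 1.392*a^3 - 12.7634*a^2 - 0.4704*a + 2.1609)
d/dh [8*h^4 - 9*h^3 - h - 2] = 32*h^3 - 27*h^2 - 1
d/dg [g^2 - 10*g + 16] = 2*g - 10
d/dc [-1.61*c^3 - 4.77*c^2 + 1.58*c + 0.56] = -4.83*c^2 - 9.54*c + 1.58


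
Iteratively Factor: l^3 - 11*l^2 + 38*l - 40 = (l - 5)*(l^2 - 6*l + 8) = (l - 5)*(l - 2)*(l - 4)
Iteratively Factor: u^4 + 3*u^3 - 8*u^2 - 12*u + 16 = (u - 1)*(u^3 + 4*u^2 - 4*u - 16) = (u - 1)*(u + 4)*(u^2 - 4) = (u - 1)*(u + 2)*(u + 4)*(u - 2)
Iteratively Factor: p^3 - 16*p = (p + 4)*(p^2 - 4*p) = p*(p + 4)*(p - 4)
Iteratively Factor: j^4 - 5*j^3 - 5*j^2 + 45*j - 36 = (j - 1)*(j^3 - 4*j^2 - 9*j + 36) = (j - 1)*(j + 3)*(j^2 - 7*j + 12) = (j - 3)*(j - 1)*(j + 3)*(j - 4)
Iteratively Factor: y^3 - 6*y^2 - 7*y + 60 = (y - 5)*(y^2 - y - 12) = (y - 5)*(y + 3)*(y - 4)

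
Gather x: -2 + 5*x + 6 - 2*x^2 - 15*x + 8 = -2*x^2 - 10*x + 12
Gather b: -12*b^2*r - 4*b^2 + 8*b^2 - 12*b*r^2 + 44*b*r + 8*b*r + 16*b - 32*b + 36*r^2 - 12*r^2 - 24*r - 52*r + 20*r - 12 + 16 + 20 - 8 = b^2*(4 - 12*r) + b*(-12*r^2 + 52*r - 16) + 24*r^2 - 56*r + 16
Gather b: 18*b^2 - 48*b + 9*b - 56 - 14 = 18*b^2 - 39*b - 70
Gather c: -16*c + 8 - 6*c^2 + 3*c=-6*c^2 - 13*c + 8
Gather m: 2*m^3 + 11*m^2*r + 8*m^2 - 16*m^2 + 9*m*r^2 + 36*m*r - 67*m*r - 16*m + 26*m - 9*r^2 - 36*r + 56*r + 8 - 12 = 2*m^3 + m^2*(11*r - 8) + m*(9*r^2 - 31*r + 10) - 9*r^2 + 20*r - 4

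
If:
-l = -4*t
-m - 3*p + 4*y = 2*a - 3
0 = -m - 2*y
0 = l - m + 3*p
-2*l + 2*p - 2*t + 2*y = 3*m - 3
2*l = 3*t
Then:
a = -3/10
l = 0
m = 9/10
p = 3/10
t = 0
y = -9/20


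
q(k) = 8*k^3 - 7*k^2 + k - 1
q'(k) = 24*k^2 - 14*k + 1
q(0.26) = -1.07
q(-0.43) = -3.36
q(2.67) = 104.04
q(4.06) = 423.06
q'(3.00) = 175.00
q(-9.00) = -6409.00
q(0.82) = -0.48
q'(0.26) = -1.02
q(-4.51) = -881.76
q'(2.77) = 146.37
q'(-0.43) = 11.46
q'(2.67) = 134.71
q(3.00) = 155.00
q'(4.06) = 339.77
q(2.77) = 118.09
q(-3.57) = -457.78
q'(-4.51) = 552.30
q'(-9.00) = 2071.00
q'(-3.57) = 356.86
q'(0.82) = 5.66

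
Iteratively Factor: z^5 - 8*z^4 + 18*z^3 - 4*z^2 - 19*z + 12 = (z - 1)*(z^4 - 7*z^3 + 11*z^2 + 7*z - 12) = (z - 4)*(z - 1)*(z^3 - 3*z^2 - z + 3) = (z - 4)*(z - 1)*(z + 1)*(z^2 - 4*z + 3) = (z - 4)*(z - 3)*(z - 1)*(z + 1)*(z - 1)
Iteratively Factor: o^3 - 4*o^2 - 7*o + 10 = (o + 2)*(o^2 - 6*o + 5) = (o - 5)*(o + 2)*(o - 1)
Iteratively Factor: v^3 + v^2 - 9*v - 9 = (v - 3)*(v^2 + 4*v + 3) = (v - 3)*(v + 3)*(v + 1)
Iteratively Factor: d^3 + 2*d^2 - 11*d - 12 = (d + 1)*(d^2 + d - 12) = (d + 1)*(d + 4)*(d - 3)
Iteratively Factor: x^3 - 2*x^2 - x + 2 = (x + 1)*(x^2 - 3*x + 2) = (x - 2)*(x + 1)*(x - 1)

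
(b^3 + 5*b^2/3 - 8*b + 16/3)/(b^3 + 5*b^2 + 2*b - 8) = (b - 4/3)/(b + 2)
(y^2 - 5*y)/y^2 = (y - 5)/y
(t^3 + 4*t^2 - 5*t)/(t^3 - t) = (t + 5)/(t + 1)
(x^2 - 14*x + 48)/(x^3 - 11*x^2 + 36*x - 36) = (x - 8)/(x^2 - 5*x + 6)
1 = 1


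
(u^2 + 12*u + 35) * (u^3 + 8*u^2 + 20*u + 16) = u^5 + 20*u^4 + 151*u^3 + 536*u^2 + 892*u + 560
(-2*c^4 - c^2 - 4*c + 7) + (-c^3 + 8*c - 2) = -2*c^4 - c^3 - c^2 + 4*c + 5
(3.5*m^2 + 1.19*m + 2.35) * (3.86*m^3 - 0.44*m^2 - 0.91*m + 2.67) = 13.51*m^5 + 3.0534*m^4 + 5.3624*m^3 + 7.2281*m^2 + 1.0388*m + 6.2745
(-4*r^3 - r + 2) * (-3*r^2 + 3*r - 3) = 12*r^5 - 12*r^4 + 15*r^3 - 9*r^2 + 9*r - 6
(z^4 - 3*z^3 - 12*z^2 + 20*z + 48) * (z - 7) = z^5 - 10*z^4 + 9*z^3 + 104*z^2 - 92*z - 336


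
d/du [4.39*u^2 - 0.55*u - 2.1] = 8.78*u - 0.55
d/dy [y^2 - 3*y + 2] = 2*y - 3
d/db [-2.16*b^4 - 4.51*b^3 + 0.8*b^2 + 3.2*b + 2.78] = -8.64*b^3 - 13.53*b^2 + 1.6*b + 3.2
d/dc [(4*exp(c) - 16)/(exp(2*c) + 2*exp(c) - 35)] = 4*(-2*(exp(c) - 4)*(exp(c) + 1) + exp(2*c) + 2*exp(c) - 35)*exp(c)/(exp(2*c) + 2*exp(c) - 35)^2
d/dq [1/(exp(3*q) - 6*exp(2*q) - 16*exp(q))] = (-3*exp(2*q) + 12*exp(q) + 16)*exp(-q)/(-exp(2*q) + 6*exp(q) + 16)^2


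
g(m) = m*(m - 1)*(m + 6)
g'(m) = m*(m - 1) + m*(m + 6) + (m - 1)*(m + 6) = 3*m^2 + 10*m - 6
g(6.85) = 514.93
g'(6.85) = 203.27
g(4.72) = 188.23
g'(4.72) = 108.04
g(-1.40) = 15.46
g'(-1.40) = -14.12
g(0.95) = -0.33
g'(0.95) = 6.21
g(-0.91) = 8.85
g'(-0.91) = -12.62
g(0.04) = -0.23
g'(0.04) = -5.60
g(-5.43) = 19.90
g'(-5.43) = 28.15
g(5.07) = 228.43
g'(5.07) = 121.81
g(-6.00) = 0.00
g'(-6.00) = 42.00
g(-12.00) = -936.00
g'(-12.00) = 306.00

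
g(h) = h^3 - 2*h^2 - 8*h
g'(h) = 3*h^2 - 4*h - 8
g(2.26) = -16.75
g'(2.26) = -1.72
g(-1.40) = 4.54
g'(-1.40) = 3.48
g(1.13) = -10.15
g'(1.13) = -8.69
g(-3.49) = -38.95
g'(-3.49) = 42.50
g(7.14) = 204.92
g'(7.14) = 116.38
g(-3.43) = -36.44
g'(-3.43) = 41.01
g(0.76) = -6.80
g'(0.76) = -9.31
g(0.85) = -7.63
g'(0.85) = -9.23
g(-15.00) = -3705.00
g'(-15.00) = 727.00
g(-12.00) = -1920.00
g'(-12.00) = 472.00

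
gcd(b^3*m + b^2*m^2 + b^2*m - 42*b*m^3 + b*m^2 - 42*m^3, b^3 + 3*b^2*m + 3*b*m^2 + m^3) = 1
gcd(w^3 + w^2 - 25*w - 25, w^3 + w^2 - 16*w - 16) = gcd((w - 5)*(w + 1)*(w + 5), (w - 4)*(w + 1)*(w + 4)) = w + 1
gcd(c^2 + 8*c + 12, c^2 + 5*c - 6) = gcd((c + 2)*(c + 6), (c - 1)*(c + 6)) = c + 6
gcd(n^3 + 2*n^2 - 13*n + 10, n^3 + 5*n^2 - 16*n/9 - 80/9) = n + 5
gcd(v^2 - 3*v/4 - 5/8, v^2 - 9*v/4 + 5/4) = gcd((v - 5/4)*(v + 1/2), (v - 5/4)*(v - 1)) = v - 5/4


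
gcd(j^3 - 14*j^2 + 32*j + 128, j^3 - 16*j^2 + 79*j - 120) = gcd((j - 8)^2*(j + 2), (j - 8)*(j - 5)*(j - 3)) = j - 8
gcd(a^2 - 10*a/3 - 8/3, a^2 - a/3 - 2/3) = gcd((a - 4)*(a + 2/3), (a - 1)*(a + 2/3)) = a + 2/3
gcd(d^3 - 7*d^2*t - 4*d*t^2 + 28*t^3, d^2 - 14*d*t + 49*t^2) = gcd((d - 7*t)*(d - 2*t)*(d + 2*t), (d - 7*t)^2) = -d + 7*t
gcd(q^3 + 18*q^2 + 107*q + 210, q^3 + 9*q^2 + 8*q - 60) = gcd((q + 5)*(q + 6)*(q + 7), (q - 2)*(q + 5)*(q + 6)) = q^2 + 11*q + 30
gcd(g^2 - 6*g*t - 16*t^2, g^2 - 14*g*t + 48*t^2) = -g + 8*t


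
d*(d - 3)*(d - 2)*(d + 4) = d^4 - d^3 - 14*d^2 + 24*d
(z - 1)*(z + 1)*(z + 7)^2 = z^4 + 14*z^3 + 48*z^2 - 14*z - 49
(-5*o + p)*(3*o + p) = -15*o^2 - 2*o*p + p^2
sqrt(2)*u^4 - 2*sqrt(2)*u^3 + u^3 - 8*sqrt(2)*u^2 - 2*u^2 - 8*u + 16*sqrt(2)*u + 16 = (u - 2)*(u - 2*sqrt(2))*(u + 2*sqrt(2))*(sqrt(2)*u + 1)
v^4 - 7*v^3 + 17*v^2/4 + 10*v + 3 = (v - 6)*(v - 2)*(v + 1/2)^2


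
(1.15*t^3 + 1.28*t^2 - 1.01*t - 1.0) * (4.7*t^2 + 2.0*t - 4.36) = 5.405*t^5 + 8.316*t^4 - 7.201*t^3 - 12.3008*t^2 + 2.4036*t + 4.36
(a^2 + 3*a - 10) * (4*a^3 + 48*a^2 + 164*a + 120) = 4*a^5 + 60*a^4 + 268*a^3 + 132*a^2 - 1280*a - 1200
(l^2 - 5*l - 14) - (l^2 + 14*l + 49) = -19*l - 63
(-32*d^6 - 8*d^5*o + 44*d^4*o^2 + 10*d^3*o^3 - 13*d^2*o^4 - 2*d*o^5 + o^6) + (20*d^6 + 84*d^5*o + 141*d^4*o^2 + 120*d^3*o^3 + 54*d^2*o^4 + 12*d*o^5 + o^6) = -12*d^6 + 76*d^5*o + 185*d^4*o^2 + 130*d^3*o^3 + 41*d^2*o^4 + 10*d*o^5 + 2*o^6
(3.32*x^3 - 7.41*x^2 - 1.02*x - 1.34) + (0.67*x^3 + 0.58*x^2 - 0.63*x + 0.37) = 3.99*x^3 - 6.83*x^2 - 1.65*x - 0.97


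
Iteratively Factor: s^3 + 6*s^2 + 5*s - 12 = (s - 1)*(s^2 + 7*s + 12) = (s - 1)*(s + 3)*(s + 4)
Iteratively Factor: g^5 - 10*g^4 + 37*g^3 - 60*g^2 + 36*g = (g - 3)*(g^4 - 7*g^3 + 16*g^2 - 12*g) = g*(g - 3)*(g^3 - 7*g^2 + 16*g - 12) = g*(g - 3)^2*(g^2 - 4*g + 4) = g*(g - 3)^2*(g - 2)*(g - 2)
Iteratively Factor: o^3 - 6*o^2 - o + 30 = (o + 2)*(o^2 - 8*o + 15) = (o - 5)*(o + 2)*(o - 3)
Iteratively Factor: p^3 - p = (p + 1)*(p^2 - p) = (p - 1)*(p + 1)*(p)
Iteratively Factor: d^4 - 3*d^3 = (d)*(d^3 - 3*d^2) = d^2*(d^2 - 3*d) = d^3*(d - 3)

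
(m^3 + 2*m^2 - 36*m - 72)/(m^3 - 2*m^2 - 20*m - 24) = (m + 6)/(m + 2)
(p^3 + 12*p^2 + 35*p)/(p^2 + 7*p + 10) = p*(p + 7)/(p + 2)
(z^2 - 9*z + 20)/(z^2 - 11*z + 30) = (z - 4)/(z - 6)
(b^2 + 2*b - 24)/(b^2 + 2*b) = (b^2 + 2*b - 24)/(b*(b + 2))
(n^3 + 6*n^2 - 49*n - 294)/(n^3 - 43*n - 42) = (n + 7)/(n + 1)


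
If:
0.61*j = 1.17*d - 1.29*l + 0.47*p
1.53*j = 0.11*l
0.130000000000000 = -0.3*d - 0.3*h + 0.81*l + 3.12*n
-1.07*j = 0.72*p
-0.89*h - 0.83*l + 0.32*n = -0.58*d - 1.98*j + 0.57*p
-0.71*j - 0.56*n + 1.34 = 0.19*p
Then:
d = -31.04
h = -0.37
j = -1.89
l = -26.24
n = 3.83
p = 2.80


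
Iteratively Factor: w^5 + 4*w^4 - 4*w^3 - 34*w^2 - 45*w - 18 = (w - 3)*(w^4 + 7*w^3 + 17*w^2 + 17*w + 6) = (w - 3)*(w + 2)*(w^3 + 5*w^2 + 7*w + 3) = (w - 3)*(w + 1)*(w + 2)*(w^2 + 4*w + 3) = (w - 3)*(w + 1)^2*(w + 2)*(w + 3)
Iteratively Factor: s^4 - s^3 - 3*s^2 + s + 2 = (s - 1)*(s^3 - 3*s - 2) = (s - 1)*(s + 1)*(s^2 - s - 2) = (s - 1)*(s + 1)^2*(s - 2)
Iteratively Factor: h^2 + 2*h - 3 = (h + 3)*(h - 1)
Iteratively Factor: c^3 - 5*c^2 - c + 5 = (c - 1)*(c^2 - 4*c - 5) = (c - 5)*(c - 1)*(c + 1)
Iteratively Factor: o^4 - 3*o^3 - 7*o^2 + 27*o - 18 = (o + 3)*(o^3 - 6*o^2 + 11*o - 6) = (o - 1)*(o + 3)*(o^2 - 5*o + 6) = (o - 3)*(o - 1)*(o + 3)*(o - 2)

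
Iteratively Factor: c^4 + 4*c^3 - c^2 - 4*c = (c + 1)*(c^3 + 3*c^2 - 4*c) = (c + 1)*(c + 4)*(c^2 - c) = c*(c + 1)*(c + 4)*(c - 1)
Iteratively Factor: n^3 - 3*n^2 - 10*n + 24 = (n - 2)*(n^2 - n - 12) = (n - 2)*(n + 3)*(n - 4)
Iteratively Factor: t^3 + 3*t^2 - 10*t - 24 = (t - 3)*(t^2 + 6*t + 8) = (t - 3)*(t + 4)*(t + 2)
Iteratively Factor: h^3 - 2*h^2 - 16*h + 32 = (h + 4)*(h^2 - 6*h + 8) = (h - 4)*(h + 4)*(h - 2)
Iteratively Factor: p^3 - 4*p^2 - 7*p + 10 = (p + 2)*(p^2 - 6*p + 5) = (p - 5)*(p + 2)*(p - 1)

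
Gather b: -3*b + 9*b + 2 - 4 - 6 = 6*b - 8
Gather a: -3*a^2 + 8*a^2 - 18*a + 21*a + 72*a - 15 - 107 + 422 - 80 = 5*a^2 + 75*a + 220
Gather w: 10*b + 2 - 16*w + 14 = 10*b - 16*w + 16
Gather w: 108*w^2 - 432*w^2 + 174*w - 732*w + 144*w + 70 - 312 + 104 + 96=-324*w^2 - 414*w - 42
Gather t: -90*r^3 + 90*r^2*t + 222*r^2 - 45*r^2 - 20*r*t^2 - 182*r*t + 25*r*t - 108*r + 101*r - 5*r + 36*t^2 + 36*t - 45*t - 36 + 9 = -90*r^3 + 177*r^2 - 12*r + t^2*(36 - 20*r) + t*(90*r^2 - 157*r - 9) - 27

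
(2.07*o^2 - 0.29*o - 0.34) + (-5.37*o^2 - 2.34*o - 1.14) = -3.3*o^2 - 2.63*o - 1.48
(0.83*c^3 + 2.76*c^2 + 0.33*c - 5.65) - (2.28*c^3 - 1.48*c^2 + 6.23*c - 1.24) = -1.45*c^3 + 4.24*c^2 - 5.9*c - 4.41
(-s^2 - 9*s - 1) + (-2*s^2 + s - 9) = -3*s^2 - 8*s - 10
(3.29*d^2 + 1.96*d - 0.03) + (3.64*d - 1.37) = 3.29*d^2 + 5.6*d - 1.4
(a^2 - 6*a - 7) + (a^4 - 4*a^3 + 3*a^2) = a^4 - 4*a^3 + 4*a^2 - 6*a - 7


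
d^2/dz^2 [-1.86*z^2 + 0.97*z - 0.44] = -3.72000000000000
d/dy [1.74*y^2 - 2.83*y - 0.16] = 3.48*y - 2.83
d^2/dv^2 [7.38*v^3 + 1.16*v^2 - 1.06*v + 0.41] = 44.28*v + 2.32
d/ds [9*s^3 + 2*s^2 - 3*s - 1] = 27*s^2 + 4*s - 3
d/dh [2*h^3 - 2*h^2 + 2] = 2*h*(3*h - 2)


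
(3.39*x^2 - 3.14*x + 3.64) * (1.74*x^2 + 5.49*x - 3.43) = 5.8986*x^4 + 13.1475*x^3 - 22.5327*x^2 + 30.7538*x - 12.4852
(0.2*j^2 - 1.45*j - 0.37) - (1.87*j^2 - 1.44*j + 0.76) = -1.67*j^2 - 0.01*j - 1.13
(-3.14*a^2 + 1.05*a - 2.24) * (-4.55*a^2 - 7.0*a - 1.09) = 14.287*a^4 + 17.2025*a^3 + 6.2646*a^2 + 14.5355*a + 2.4416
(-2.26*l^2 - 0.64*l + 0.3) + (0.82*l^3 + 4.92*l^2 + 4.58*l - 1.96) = 0.82*l^3 + 2.66*l^2 + 3.94*l - 1.66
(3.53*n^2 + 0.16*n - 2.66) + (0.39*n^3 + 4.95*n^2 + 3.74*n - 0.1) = 0.39*n^3 + 8.48*n^2 + 3.9*n - 2.76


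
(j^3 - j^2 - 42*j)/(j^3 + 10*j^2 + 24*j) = (j - 7)/(j + 4)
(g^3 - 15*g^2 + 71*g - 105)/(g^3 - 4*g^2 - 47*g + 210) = (g^2 - 10*g + 21)/(g^2 + g - 42)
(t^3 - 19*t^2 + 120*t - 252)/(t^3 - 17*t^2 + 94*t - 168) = (t - 6)/(t - 4)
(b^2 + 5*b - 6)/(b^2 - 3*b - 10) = (-b^2 - 5*b + 6)/(-b^2 + 3*b + 10)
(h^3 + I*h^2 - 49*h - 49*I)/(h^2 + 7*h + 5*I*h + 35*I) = (h^2 + h*(-7 + I) - 7*I)/(h + 5*I)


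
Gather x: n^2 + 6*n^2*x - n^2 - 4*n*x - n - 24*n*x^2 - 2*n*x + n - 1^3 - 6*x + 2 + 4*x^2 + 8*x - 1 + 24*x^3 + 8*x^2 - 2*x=24*x^3 + x^2*(12 - 24*n) + x*(6*n^2 - 6*n)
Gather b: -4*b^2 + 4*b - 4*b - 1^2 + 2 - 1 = -4*b^2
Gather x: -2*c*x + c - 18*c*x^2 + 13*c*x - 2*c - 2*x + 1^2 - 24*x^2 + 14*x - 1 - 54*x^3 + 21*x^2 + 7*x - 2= -c - 54*x^3 + x^2*(-18*c - 3) + x*(11*c + 19) - 2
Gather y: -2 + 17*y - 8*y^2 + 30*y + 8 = -8*y^2 + 47*y + 6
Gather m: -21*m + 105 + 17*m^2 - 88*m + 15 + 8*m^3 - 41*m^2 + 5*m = 8*m^3 - 24*m^2 - 104*m + 120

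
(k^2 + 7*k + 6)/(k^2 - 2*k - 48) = (k + 1)/(k - 8)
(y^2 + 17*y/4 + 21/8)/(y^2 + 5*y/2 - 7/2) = (y + 3/4)/(y - 1)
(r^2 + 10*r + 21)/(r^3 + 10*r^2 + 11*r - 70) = (r + 3)/(r^2 + 3*r - 10)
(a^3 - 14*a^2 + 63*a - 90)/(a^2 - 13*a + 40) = (a^2 - 9*a + 18)/(a - 8)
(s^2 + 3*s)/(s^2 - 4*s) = (s + 3)/(s - 4)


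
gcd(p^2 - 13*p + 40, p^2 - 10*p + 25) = p - 5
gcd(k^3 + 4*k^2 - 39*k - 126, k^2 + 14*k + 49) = k + 7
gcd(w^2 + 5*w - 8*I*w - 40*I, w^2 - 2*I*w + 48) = w - 8*I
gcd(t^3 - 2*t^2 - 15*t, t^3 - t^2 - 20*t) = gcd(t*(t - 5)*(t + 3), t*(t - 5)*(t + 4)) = t^2 - 5*t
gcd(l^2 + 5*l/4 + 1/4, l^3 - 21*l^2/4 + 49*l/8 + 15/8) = l + 1/4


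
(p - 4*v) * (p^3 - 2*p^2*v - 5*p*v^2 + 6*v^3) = p^4 - 6*p^3*v + 3*p^2*v^2 + 26*p*v^3 - 24*v^4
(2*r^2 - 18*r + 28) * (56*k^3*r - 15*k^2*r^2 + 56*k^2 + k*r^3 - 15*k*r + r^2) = 112*k^3*r^3 - 1008*k^3*r^2 + 1568*k^3*r - 30*k^2*r^4 + 270*k^2*r^3 - 308*k^2*r^2 - 1008*k^2*r + 1568*k^2 + 2*k*r^5 - 18*k*r^4 - 2*k*r^3 + 270*k*r^2 - 420*k*r + 2*r^4 - 18*r^3 + 28*r^2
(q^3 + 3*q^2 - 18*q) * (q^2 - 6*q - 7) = q^5 - 3*q^4 - 43*q^3 + 87*q^2 + 126*q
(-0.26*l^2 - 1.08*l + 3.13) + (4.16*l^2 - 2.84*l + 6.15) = 3.9*l^2 - 3.92*l + 9.28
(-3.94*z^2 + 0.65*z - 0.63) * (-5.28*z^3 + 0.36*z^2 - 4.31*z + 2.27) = 20.8032*z^5 - 4.8504*z^4 + 20.5418*z^3 - 11.9721*z^2 + 4.1908*z - 1.4301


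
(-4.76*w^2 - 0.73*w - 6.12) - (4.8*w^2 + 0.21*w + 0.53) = -9.56*w^2 - 0.94*w - 6.65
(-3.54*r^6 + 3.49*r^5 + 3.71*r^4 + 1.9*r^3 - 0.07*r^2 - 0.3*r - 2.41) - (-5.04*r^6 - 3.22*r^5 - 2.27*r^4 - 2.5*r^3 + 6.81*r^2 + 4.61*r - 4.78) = 1.5*r^6 + 6.71*r^5 + 5.98*r^4 + 4.4*r^3 - 6.88*r^2 - 4.91*r + 2.37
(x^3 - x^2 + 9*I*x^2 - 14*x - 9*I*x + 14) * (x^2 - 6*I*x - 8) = x^5 - x^4 + 3*I*x^4 + 32*x^3 - 3*I*x^3 - 32*x^2 + 12*I*x^2 + 112*x - 12*I*x - 112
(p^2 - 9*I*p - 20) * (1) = p^2 - 9*I*p - 20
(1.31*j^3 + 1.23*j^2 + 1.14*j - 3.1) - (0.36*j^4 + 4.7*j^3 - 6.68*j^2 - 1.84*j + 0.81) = -0.36*j^4 - 3.39*j^3 + 7.91*j^2 + 2.98*j - 3.91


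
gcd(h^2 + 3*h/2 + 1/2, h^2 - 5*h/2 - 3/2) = h + 1/2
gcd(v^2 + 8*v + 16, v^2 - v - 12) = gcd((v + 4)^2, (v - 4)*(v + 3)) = 1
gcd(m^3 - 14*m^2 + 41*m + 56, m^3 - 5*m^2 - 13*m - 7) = m^2 - 6*m - 7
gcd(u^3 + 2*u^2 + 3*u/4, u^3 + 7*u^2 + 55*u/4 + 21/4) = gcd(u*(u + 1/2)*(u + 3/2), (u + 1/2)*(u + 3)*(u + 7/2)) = u + 1/2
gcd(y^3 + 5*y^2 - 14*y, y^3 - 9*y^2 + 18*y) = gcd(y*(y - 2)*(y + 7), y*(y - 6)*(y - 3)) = y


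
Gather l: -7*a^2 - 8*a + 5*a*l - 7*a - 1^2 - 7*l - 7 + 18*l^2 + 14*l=-7*a^2 - 15*a + 18*l^2 + l*(5*a + 7) - 8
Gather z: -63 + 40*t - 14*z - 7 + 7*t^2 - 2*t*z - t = 7*t^2 + 39*t + z*(-2*t - 14) - 70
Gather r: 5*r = 5*r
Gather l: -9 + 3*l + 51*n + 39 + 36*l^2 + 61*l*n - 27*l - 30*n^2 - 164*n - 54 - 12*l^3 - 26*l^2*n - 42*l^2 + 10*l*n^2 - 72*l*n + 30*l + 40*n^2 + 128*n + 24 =-12*l^3 + l^2*(-26*n - 6) + l*(10*n^2 - 11*n + 6) + 10*n^2 + 15*n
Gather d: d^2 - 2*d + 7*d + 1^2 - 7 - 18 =d^2 + 5*d - 24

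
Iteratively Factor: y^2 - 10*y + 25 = (y - 5)*(y - 5)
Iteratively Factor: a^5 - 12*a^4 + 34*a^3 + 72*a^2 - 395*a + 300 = (a - 5)*(a^4 - 7*a^3 - a^2 + 67*a - 60) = (a - 5)*(a - 4)*(a^3 - 3*a^2 - 13*a + 15) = (a - 5)*(a - 4)*(a + 3)*(a^2 - 6*a + 5) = (a - 5)*(a - 4)*(a - 1)*(a + 3)*(a - 5)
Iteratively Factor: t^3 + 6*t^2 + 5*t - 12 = (t + 4)*(t^2 + 2*t - 3) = (t - 1)*(t + 4)*(t + 3)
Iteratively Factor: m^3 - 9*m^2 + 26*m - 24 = (m - 2)*(m^2 - 7*m + 12) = (m - 3)*(m - 2)*(m - 4)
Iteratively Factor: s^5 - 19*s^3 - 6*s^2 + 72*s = (s + 3)*(s^4 - 3*s^3 - 10*s^2 + 24*s) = (s - 2)*(s + 3)*(s^3 - s^2 - 12*s) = (s - 4)*(s - 2)*(s + 3)*(s^2 + 3*s) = (s - 4)*(s - 2)*(s + 3)^2*(s)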